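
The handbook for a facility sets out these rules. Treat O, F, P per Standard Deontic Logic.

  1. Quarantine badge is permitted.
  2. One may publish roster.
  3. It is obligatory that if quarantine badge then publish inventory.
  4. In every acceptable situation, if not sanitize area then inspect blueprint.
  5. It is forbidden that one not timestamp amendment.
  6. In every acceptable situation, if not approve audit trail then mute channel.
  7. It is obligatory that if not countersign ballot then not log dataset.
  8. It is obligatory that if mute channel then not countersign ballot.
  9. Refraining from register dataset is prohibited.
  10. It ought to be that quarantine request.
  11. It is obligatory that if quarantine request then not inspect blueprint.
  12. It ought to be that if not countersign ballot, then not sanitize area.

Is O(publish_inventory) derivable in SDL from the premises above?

No

Premise 3 is O(quarantine_badge → publish_inventory), but O(quarantine_badge) is not derivable from the premises (the permission P(quarantine_badge) asserts only ¬O(¬quarantine_badge), not O(quarantine_badge)), so it does not yield O(publish_inventory).
No other premise forces O(publish_inventory). An ideal world satisfying every premise can still have publish_inventory false, so O(publish_inventory) is not derivable.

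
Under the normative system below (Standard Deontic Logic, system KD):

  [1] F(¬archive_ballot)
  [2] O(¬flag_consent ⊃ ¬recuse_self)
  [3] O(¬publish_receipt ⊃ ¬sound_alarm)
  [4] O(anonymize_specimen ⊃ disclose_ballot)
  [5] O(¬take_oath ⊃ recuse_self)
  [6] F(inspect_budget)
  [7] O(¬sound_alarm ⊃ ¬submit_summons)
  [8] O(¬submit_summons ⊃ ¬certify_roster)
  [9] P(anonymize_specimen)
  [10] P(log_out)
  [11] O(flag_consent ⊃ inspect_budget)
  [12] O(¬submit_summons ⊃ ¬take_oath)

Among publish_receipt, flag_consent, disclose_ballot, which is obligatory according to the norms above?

Premise 6, F(inspect_budget), is equivalent to O(¬inspect_budget).
Premise 11, O(flag_consent ⊃ inspect_budget), contraposes to O(¬inspect_budget ⊃ ¬flag_consent); with O(¬inspect_budget) we get O(¬flag_consent).
Premise 2 is O(¬flag_consent ⊃ ¬recuse_self); since O(¬flag_consent), deontic closure gives O(¬recuse_self).
Premise 5 is O(¬take_oath ⊃ recuse_self); contrapositively O(¬recuse_self ⊃ take_oath). Since O(¬recuse_self) holds, K gives O(take_oath).
The contrapositive of premise 12 (O(¬submit_summons ⊃ ¬take_oath)) is O(take_oath ⊃ submit_summons), and O(take_oath) is already established, so O(submit_summons).
Premise 7 is O(¬sound_alarm ⊃ ¬submit_summons); contrapositively O(submit_summons ⊃ sound_alarm). Since O(submit_summons) holds, K gives O(sound_alarm).
Premise 3 is O(¬publish_receipt ⊃ ¬sound_alarm); contrapositively O(sound_alarm ⊃ publish_receipt). Since O(sound_alarm) holds, K gives O(publish_receipt).
So O(publish_receipt) holds — publish_receipt is obligatory. None of the other listed options is made obligatory by any chain of premises.

publish_receipt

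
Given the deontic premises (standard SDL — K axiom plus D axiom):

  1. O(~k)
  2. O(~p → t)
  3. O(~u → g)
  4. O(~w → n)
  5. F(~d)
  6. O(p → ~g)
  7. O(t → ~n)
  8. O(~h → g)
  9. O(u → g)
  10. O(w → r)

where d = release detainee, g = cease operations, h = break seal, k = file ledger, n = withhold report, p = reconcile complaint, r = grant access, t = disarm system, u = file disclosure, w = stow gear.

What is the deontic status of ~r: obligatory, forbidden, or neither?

By case analysis on u: premise 9 gives O(u → g) and premise 3 gives O(~u → g), so O(g) either way.
Premise 6, O(p → ~g), contraposes to O(g → ~p); with O(g) we get O(~p).
From O(~p) and premise 2, O(~p → t), we obtain O(t).
Applying K to premise 7 (O(t → ~n)) and O(t) yields O(~n).
The contrapositive of premise 4 (O(~w → n)) is O(~n → w), and O(~n) is already established, so O(w).
With premise 10, O(w → r), the K-axiom yields O(r).
Premises 1, 5, 8 do not contribute to this derivation.
Thus O(r), which is F(~r): ~r is forbidden.

Forbidden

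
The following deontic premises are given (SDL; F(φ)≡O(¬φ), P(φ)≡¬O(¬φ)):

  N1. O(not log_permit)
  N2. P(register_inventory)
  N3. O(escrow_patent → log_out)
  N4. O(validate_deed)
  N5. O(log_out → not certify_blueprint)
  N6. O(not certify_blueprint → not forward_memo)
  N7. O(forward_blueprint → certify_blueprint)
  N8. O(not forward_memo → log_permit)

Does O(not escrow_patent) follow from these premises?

Premise 1 gives O(not log_permit).
The contrapositive of premise 8 (O(not forward_memo → log_permit)) is O(not log_permit → forward_memo), and O(not log_permit) is already established, so O(forward_memo).
Premise 6, O(not certify_blueprint → not forward_memo), contraposes to O(forward_memo → certify_blueprint); with O(forward_memo) we get O(certify_blueprint).
Premise 5, O(log_out → not certify_blueprint), contraposes to O(certify_blueprint → not log_out); with O(certify_blueprint) we get O(not log_out).
Premise 3, O(escrow_patent → log_out), contraposes to O(not log_out → not escrow_patent); with O(not log_out) we get O(not escrow_patent).
Premises 2, 4, 7 do not contribute to this derivation.
So O(not escrow_patent) follows.

Yes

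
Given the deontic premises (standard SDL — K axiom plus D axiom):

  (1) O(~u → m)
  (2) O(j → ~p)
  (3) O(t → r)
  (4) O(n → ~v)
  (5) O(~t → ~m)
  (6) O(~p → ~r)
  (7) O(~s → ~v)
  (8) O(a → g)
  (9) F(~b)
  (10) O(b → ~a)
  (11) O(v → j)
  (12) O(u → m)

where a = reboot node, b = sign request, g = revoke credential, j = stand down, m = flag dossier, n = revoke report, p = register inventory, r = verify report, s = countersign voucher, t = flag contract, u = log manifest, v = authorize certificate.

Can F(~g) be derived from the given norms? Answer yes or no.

No

Premise 8 is O(a → g), but O(a) is not derivable from the premises, so it does not yield O(g).
No other premise forces O(g). An ideal world satisfying every premise can still have ~g true, so F(~g) is not derivable.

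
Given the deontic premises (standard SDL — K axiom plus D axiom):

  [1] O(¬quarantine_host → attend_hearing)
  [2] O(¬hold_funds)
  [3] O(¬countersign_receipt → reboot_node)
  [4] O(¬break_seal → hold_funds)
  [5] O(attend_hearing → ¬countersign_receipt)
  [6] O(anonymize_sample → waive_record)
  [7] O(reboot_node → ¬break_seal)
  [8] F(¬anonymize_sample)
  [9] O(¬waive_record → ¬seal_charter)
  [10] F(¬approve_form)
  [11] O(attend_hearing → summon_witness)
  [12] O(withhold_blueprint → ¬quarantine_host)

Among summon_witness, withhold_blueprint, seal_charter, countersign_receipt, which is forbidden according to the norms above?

withhold_blueprint

Premise 2 gives O(¬hold_funds).
Premise 4, O(¬break_seal → hold_funds), contraposes to O(¬hold_funds → break_seal); with O(¬hold_funds) we get O(break_seal).
The contrapositive of premise 7 (O(reboot_node → ¬break_seal)) is O(break_seal → ¬reboot_node), and O(break_seal) is already established, so O(¬reboot_node).
The contrapositive of premise 3 (O(¬countersign_receipt → reboot_node)) is O(¬reboot_node → countersign_receipt), and O(¬reboot_node) is already established, so O(countersign_receipt).
Premise 5 is O(attend_hearing → ¬countersign_receipt); contrapositively O(countersign_receipt → ¬attend_hearing). Since O(countersign_receipt) holds, K gives O(¬attend_hearing).
Premise 1, O(¬quarantine_host → attend_hearing), contraposes to O(¬attend_hearing → quarantine_host); with O(¬attend_hearing) we get O(quarantine_host).
The contrapositive of premise 12 (O(withhold_blueprint → ¬quarantine_host)) is O(quarantine_host → ¬withhold_blueprint), and O(quarantine_host) is already established, so O(¬withhold_blueprint).
So O(¬withhold_blueprint) holds, i.e. withhold_blueprint is forbidden. None of the other listed options is forbidden under the premises.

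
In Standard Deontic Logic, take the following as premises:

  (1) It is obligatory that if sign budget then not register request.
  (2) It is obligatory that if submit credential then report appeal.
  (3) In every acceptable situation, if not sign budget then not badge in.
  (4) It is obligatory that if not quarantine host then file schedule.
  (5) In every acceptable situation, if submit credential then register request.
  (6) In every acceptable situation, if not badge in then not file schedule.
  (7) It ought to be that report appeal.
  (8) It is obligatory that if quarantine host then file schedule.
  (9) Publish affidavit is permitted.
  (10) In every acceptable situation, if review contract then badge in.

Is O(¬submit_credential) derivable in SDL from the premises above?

Yes

Premises 8 and 4 cover both cases: O(quarantine_host → file_schedule) and O(¬quarantine_host → file_schedule). Since quarantine_host ∨ ¬quarantine_host is a tautology, O(file_schedule) follows.
Premise 6, O(¬badge_in → ¬file_schedule), contraposes to O(file_schedule → badge_in); with O(file_schedule) we get O(badge_in).
Premise 3 is O(¬sign_budget → ¬badge_in); contrapositively O(badge_in → sign_budget). Since O(badge_in) holds, K gives O(sign_budget).
With premise 1, O(sign_budget → ¬register_request), the K-axiom yields O(¬register_request).
Premise 5 is O(submit_credential → register_request); contrapositively O(¬register_request → ¬submit_credential). Since O(¬register_request) holds, K gives O(¬submit_credential).
Premises 2, 7, 9, 10 do not contribute to this derivation.
So O(¬submit_credential) follows.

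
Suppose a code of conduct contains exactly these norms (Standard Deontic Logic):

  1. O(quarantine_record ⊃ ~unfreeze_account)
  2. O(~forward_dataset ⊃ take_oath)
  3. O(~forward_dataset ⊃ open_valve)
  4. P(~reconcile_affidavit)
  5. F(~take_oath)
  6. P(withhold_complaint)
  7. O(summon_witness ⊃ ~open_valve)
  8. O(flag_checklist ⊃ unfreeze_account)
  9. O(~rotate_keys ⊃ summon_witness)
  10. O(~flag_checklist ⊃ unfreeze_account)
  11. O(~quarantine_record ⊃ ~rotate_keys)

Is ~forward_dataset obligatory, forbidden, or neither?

Premises 8 and 10 cover both cases: O(flag_checklist ⊃ unfreeze_account) and O(~flag_checklist ⊃ unfreeze_account). Since flag_checklist ∨ ~flag_checklist is a tautology, O(unfreeze_account) follows.
Premise 1 is O(quarantine_record ⊃ ~unfreeze_account); contrapositively O(unfreeze_account ⊃ ~quarantine_record). Since O(unfreeze_account) holds, K gives O(~quarantine_record).
Applying K to premise 11 (O(~quarantine_record ⊃ ~rotate_keys)) and O(~quarantine_record) yields O(~rotate_keys).
Applying K to premise 9 (O(~rotate_keys ⊃ summon_witness)) and O(~rotate_keys) yields O(summon_witness).
Premise 7 is O(summon_witness ⊃ ~open_valve); since O(summon_witness), deontic closure gives O(~open_valve).
Premise 3 is O(~forward_dataset ⊃ open_valve); contrapositively O(~open_valve ⊃ forward_dataset). Since O(~open_valve) holds, K gives O(forward_dataset).
Premises 2, 4, 5, 6 do not contribute to this derivation.
Thus O(forward_dataset), which is F(~forward_dataset): ~forward_dataset is forbidden.

Forbidden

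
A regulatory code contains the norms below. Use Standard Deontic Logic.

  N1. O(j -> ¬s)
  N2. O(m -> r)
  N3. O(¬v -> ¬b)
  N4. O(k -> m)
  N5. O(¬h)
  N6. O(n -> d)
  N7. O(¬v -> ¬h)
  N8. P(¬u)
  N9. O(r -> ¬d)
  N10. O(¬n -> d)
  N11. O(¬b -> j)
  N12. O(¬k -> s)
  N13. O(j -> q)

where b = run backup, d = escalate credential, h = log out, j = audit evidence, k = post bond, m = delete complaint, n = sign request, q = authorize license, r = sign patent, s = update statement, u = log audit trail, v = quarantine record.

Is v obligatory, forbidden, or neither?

Premises 10 and 6 cover both cases: O(¬n -> d) and O(n -> d). Since ¬n ∨ n is a tautology, O(d) follows.
Premise 9 is O(r -> ¬d); contrapositively O(d -> ¬r). Since O(d) holds, K gives O(¬r).
Premise 2, O(m -> r), contraposes to O(¬r -> ¬m); with O(¬r) we get O(¬m).
Premise 4 is O(k -> m); contrapositively O(¬m -> ¬k). Since O(¬m) holds, K gives O(¬k).
From O(¬k) and premise 12, O(¬k -> s), we obtain O(s).
Premise 1 is O(j -> ¬s); contrapositively O(s -> ¬j). Since O(s) holds, K gives O(¬j).
Premise 11, O(¬b -> j), contraposes to O(¬j -> b); with O(¬j) we get O(b).
Premise 3 is O(¬v -> ¬b); contrapositively O(b -> v). Since O(b) holds, K gives O(v).
Premises 5, 7, 8, 13 do not contribute to this derivation.
Hence v is obligatory.

Obligatory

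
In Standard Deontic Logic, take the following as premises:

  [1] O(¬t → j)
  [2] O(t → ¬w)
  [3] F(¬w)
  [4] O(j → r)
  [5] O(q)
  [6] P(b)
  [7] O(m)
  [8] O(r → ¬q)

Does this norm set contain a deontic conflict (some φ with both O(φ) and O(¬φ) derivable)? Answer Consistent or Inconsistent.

Inconsistent

F(¬w) at premise 3 means O(w).
Premise 2, O(t → ¬w), contraposes to O(w → ¬t); with O(w) we get O(¬t).
From O(¬t) and premise 1, O(¬t → j), we obtain O(j).
From O(j) and premise 4, O(j → r), we obtain O(r).
From O(r) and premise 8, O(r → ¬q), we obtain O(¬q).
But premise 5 directly asserts O(q).
We now have both O(¬q) and O(q) — q is simultaneously obligatory and forbidden, violating the D-axiom.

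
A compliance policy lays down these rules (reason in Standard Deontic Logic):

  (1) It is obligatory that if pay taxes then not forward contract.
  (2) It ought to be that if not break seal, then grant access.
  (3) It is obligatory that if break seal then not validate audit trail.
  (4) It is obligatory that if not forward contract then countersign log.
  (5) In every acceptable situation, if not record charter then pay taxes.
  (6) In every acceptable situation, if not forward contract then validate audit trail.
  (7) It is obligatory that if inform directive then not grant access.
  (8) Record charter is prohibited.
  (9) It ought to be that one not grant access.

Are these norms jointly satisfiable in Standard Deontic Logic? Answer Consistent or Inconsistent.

Inconsistent

Premise 9 gives O(¬grant_access).
Premise 2, O(¬break_seal → grant_access), contraposes to O(¬grant_access → break_seal); with O(¬grant_access) we get O(break_seal).
Applying K to premise 3 (O(break_seal → ¬validate_audit_trail)) and O(break_seal) yields O(¬validate_audit_trail).
Premise 6, O(¬forward_contract → validate_audit_trail), contraposes to O(¬validate_audit_trail → forward_contract); with O(¬validate_audit_trail) we get O(forward_contract).
Premise 1, O(pay_taxes → ¬forward_contract), contraposes to O(forward_contract → ¬pay_taxes); with O(forward_contract) we get O(¬pay_taxes).
Premise 5, O(¬record_charter → pay_taxes), contraposes to O(¬pay_taxes → record_charter); with O(¬pay_taxes) we get O(record_charter).
But premise 8, F(record_charter), means O(¬record_charter).
We now have both O(record_charter) and O(¬record_charter) — record_charter is simultaneously obligatory and forbidden, violating the D-axiom.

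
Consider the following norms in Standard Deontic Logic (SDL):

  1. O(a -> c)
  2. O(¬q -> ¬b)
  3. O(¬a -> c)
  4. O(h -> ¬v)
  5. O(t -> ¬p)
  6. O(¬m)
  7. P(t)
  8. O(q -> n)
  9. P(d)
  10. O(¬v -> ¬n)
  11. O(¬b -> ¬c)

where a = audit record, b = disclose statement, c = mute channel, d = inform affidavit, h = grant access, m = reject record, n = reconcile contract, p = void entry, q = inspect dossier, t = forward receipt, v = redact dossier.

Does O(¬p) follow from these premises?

No

Premise 5 is O(t -> ¬p), but O(t) is not derivable from the premises (the permission P(t) asserts only ¬O(¬t), not O(t)), so it does not yield O(¬p).
No other premise forces O(¬p). An ideal world satisfying every premise can still have ¬p false, so O(¬p) is not derivable.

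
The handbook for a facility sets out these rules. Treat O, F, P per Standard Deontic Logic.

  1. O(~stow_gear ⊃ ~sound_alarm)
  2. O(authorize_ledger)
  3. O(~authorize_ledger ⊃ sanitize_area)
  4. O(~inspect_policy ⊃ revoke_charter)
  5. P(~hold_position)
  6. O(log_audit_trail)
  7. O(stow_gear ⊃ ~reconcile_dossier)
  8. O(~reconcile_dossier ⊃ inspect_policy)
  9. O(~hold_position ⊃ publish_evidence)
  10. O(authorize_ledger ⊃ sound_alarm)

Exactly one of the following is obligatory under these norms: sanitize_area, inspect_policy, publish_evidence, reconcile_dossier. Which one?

Premise 2 states O(authorize_ledger) outright.
From O(authorize_ledger) and premise 10, O(authorize_ledger ⊃ sound_alarm), we obtain O(sound_alarm).
The contrapositive of premise 1 (O(~stow_gear ⊃ ~sound_alarm)) is O(sound_alarm ⊃ stow_gear), and O(sound_alarm) is already established, so O(stow_gear).
From O(stow_gear) and premise 7, O(stow_gear ⊃ ~reconcile_dossier), we obtain O(~reconcile_dossier).
With premise 8, O(~reconcile_dossier ⊃ inspect_policy), the K-axiom yields O(inspect_policy).
So O(inspect_policy) holds — inspect_policy is obligatory. None of the other listed options is made obligatory by any chain of premises.

inspect_policy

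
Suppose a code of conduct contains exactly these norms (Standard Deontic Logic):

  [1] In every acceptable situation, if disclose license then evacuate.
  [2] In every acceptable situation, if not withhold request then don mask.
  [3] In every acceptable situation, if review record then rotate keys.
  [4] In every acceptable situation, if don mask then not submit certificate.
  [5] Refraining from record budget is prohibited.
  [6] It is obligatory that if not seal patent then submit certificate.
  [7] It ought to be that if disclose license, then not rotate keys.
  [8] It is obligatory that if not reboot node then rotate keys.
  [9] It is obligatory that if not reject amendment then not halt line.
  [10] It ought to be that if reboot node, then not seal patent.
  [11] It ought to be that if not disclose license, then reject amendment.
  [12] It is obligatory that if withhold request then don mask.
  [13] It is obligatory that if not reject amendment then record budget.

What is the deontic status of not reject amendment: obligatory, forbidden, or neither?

Premises 12 and 2 cover both cases: O(withhold_request → don_mask) and O(¬withhold_request → don_mask). Since withhold_request ∨ ¬withhold_request is a tautology, O(don_mask) follows.
Applying K to premise 4 (O(don_mask → ¬submit_certificate)) and O(don_mask) yields O(¬submit_certificate).
Premise 6 is O(¬seal_patent → submit_certificate); contrapositively O(¬submit_certificate → seal_patent). Since O(¬submit_certificate) holds, K gives O(seal_patent).
Premise 10, O(reboot_node → ¬seal_patent), contraposes to O(seal_patent → ¬reboot_node); with O(seal_patent) we get O(¬reboot_node).
With premise 8, O(¬reboot_node → rotate_keys), the K-axiom yields O(rotate_keys).
The contrapositive of premise 7 (O(disclose_license → ¬rotate_keys)) is O(rotate_keys → ¬disclose_license), and O(rotate_keys) is already established, so O(¬disclose_license).
From O(¬disclose_license) and premise 11, O(¬disclose_license → reject_amendment), we obtain O(reject_amendment).
Premises 1, 3, 5, 9, 13 do not contribute to this derivation.
Thus O(reject_amendment), which is F(¬reject_amendment): ¬reject_amendment is forbidden.

Forbidden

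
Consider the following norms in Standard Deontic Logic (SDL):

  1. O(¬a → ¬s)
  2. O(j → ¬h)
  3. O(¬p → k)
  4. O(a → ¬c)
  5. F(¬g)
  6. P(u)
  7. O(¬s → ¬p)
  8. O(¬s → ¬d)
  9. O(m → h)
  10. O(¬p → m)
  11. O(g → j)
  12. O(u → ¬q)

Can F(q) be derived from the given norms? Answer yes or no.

No

Premise 12 is O(u → ¬q), but O(u) is not derivable from the premises (the permission P(u) asserts only ¬O(¬u), not O(u)), so it does not yield O(¬q).
No other premise forces O(¬q). An ideal world satisfying every premise can still have q true, so F(q) is not derivable.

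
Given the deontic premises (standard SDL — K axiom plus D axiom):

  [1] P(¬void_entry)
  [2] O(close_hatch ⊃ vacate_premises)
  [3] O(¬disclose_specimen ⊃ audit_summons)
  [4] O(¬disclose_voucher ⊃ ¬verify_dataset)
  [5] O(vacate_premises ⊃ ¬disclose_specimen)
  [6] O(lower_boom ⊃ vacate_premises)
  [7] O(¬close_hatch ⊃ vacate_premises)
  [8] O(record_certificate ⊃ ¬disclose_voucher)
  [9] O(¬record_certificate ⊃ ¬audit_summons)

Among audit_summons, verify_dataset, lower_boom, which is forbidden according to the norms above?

verify_dataset

Premises 2 and 7 are O(close_hatch ⊃ vacate_premises) and O(¬close_hatch ⊃ vacate_premises); every ideal world satisfies close_hatch or ¬close_hatch, so in either case vacate_premises holds — hence O(vacate_premises).
From O(vacate_premises) and premise 5, O(vacate_premises ⊃ ¬disclose_specimen), we obtain O(¬disclose_specimen).
From O(¬disclose_specimen) and premise 3, O(¬disclose_specimen ⊃ audit_summons), we obtain O(audit_summons).
Premise 9 is O(¬record_certificate ⊃ ¬audit_summons); contrapositively O(audit_summons ⊃ record_certificate). Since O(audit_summons) holds, K gives O(record_certificate).
From O(record_certificate) and premise 8, O(record_certificate ⊃ ¬disclose_voucher), we obtain O(¬disclose_voucher).
Applying K to premise 4 (O(¬disclose_voucher ⊃ ¬verify_dataset)) and O(¬disclose_voucher) yields O(¬verify_dataset).
So O(¬verify_dataset) holds, i.e. verify_dataset is forbidden. None of the other listed options is forbidden under the premises.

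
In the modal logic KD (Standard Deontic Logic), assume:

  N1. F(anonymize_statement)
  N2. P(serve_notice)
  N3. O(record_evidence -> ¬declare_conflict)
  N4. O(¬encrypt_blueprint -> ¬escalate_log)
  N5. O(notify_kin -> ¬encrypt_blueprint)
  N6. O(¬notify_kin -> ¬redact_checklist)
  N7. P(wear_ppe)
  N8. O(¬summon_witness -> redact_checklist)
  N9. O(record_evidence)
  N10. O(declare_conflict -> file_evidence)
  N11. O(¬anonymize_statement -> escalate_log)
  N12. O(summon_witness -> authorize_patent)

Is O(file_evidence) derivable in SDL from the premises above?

No

Premise 10 is O(declare_conflict -> file_evidence), but O(declare_conflict) is not derivable from the premises, so it does not yield O(file_evidence).
No other premise forces O(file_evidence). An ideal world satisfying every premise can still have file_evidence false, so O(file_evidence) is not derivable.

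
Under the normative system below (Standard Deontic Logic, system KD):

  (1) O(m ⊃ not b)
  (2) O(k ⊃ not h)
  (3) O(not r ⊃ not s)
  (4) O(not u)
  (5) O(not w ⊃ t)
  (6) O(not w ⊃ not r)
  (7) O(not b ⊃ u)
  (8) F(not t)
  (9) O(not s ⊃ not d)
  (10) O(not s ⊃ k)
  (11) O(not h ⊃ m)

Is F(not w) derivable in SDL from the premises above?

Yes

From premise 4 we have O(not u).
Premise 7, O(not b ⊃ u), contraposes to O(not u ⊃ b); with O(not u) we get O(b).
The contrapositive of premise 1 (O(m ⊃ not b)) is O(b ⊃ not m), and O(b) is already established, so O(not m).
Premise 11, O(not h ⊃ m), contraposes to O(not m ⊃ h); with O(not m) we get O(h).
Premise 2 is O(k ⊃ not h); contrapositively O(h ⊃ not k). Since O(h) holds, K gives O(not k).
Premise 10, O(not s ⊃ k), contraposes to O(not k ⊃ s); with O(not k) we get O(s).
The contrapositive of premise 3 (O(not r ⊃ not s)) is O(s ⊃ r), and O(s) is already established, so O(r).
Premise 6 is O(not w ⊃ not r); contrapositively O(r ⊃ w). Since O(r) holds, K gives O(w).
Premises 5, 8, 9 do not contribute to this derivation.
So O(w) holds, i.e. F(not w). The claim follows.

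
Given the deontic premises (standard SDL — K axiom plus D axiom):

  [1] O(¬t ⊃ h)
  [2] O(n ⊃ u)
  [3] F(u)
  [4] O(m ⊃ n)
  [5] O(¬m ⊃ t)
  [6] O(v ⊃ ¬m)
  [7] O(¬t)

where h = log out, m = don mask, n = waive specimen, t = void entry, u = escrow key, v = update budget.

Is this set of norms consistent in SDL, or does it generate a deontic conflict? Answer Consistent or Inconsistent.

Premise 3 is F(u), i.e. O(¬u).
Premise 2, O(n ⊃ u), contraposes to O(¬u ⊃ ¬n); with O(¬u) we get O(¬n).
Premise 4 is O(m ⊃ n); contrapositively O(¬n ⊃ ¬m). Since O(¬n) holds, K gives O(¬m).
Premise 5 is O(¬m ⊃ t); since O(¬m), deontic closure gives O(t).
However, premise 7 gives O(¬t).
We now have both O(t) and O(¬t) — t is simultaneously obligatory and forbidden, violating the D-axiom.

Inconsistent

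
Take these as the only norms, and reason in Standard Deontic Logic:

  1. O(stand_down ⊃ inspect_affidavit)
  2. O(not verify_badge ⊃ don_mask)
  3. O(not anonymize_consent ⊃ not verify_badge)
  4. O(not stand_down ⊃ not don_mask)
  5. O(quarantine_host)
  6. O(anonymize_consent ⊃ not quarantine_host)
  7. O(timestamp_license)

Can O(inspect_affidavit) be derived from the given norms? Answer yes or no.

Yes

Premise 5 gives O(quarantine_host).
The contrapositive of premise 6 (O(anonymize_consent ⊃ not quarantine_host)) is O(quarantine_host ⊃ not anonymize_consent), and O(quarantine_host) is already established, so O(not anonymize_consent).
Applying K to premise 3 (O(not anonymize_consent ⊃ not verify_badge)) and O(not anonymize_consent) yields O(not verify_badge).
With premise 2, O(not verify_badge ⊃ don_mask), the K-axiom yields O(don_mask).
The contrapositive of premise 4 (O(not stand_down ⊃ not don_mask)) is O(don_mask ⊃ stand_down), and O(don_mask) is already established, so O(stand_down).
Applying K to premise 1 (O(stand_down ⊃ inspect_affidavit)) and O(stand_down) yields O(inspect_affidavit).
Premise 7 does not contribute to this derivation.
So O(inspect_affidavit) follows.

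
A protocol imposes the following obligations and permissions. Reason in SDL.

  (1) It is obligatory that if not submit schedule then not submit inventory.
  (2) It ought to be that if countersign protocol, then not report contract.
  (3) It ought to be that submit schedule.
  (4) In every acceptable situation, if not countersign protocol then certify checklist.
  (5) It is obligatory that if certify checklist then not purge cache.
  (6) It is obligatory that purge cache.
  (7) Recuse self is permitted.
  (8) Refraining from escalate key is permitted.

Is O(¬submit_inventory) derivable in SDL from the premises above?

Premise 1 is O(¬submit_schedule → ¬submit_inventory), but O(¬submit_schedule) is not derivable from the premises, so it does not yield O(¬submit_inventory).
No other premise forces O(¬submit_inventory). An ideal world satisfying every premise can still have ¬submit_inventory false, so O(¬submit_inventory) is not derivable.

No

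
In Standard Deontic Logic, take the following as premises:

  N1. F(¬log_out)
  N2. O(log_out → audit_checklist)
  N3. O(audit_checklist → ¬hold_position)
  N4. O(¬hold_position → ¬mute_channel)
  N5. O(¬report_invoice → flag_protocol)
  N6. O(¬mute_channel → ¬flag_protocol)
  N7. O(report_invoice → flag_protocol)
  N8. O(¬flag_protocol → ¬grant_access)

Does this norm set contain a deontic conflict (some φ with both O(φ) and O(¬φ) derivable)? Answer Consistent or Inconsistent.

Premises 7 and 5 cover both cases: O(report_invoice → flag_protocol) and O(¬report_invoice → flag_protocol). Since report_invoice ∨ ¬report_invoice is a tautology, O(flag_protocol) follows.
Premise 6 is O(¬mute_channel → ¬flag_protocol); contrapositively O(flag_protocol → mute_channel). Since O(flag_protocol) holds, K gives O(mute_channel).
The contrapositive of premise 4 (O(¬hold_position → ¬mute_channel)) is O(mute_channel → hold_position), and O(mute_channel) is already established, so O(hold_position).
Premise 3, O(audit_checklist → ¬hold_position), contraposes to O(hold_position → ¬audit_checklist); with O(hold_position) we get O(¬audit_checklist).
Premise 2 is O(log_out → audit_checklist); contrapositively O(¬audit_checklist → ¬log_out). Since O(¬audit_checklist) holds, K gives O(¬log_out).
But premise 1, F(¬log_out), means O(log_out).
We now have both O(¬log_out) and O(log_out) — log_out is simultaneously obligatory and forbidden, violating the D-axiom.

Inconsistent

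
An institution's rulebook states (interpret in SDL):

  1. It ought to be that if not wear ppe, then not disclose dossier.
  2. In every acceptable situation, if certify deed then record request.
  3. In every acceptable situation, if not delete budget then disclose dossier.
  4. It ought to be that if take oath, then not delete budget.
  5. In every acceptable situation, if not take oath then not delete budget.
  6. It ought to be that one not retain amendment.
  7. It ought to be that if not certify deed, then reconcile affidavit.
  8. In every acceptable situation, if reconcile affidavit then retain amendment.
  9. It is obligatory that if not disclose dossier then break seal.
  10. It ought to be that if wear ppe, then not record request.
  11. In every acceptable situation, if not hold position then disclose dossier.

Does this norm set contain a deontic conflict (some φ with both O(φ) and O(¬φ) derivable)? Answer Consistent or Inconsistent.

Inconsistent

Premises 4 and 5 cover both cases: O(take_oath → ¬delete_budget) and O(¬take_oath → ¬delete_budget). Since take_oath ∨ ¬take_oath is a tautology, O(¬delete_budget) follows.
Premise 3 is O(¬delete_budget → disclose_dossier); since O(¬delete_budget), deontic closure gives O(disclose_dossier).
Premise 1, O(¬wear_ppe → ¬disclose_dossier), contraposes to O(disclose_dossier → wear_ppe); with O(disclose_dossier) we get O(wear_ppe).
With premise 10, O(wear_ppe → ¬record_request), the K-axiom yields O(¬record_request).
The contrapositive of premise 2 (O(certify_deed → record_request)) is O(¬record_request → ¬certify_deed), and O(¬record_request) is already established, so O(¬certify_deed).
Premise 7 is O(¬certify_deed → reconcile_affidavit); since O(¬certify_deed), deontic closure gives O(reconcile_affidavit).
Premise 8 is O(reconcile_affidavit → retain_amendment); since O(reconcile_affidavit), deontic closure gives O(retain_amendment).
However, premise 6 gives O(¬retain_amendment).
We now have both O(retain_amendment) and O(¬retain_amendment) — retain_amendment is simultaneously obligatory and forbidden, violating the D-axiom.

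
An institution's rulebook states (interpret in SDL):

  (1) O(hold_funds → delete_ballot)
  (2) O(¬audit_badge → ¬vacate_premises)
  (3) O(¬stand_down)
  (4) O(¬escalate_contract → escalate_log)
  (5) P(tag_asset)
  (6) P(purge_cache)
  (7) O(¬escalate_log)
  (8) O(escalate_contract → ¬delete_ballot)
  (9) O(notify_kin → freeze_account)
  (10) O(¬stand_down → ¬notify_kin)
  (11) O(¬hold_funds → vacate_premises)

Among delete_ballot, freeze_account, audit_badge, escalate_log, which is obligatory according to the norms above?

From premise 7 we have O(¬escalate_log).
Premise 4 is O(¬escalate_contract → escalate_log); contrapositively O(¬escalate_log → escalate_contract). Since O(¬escalate_log) holds, K gives O(escalate_contract).
With premise 8, O(escalate_contract → ¬delete_ballot), the K-axiom yields O(¬delete_ballot).
Premise 1, O(hold_funds → delete_ballot), contraposes to O(¬delete_ballot → ¬hold_funds); with O(¬delete_ballot) we get O(¬hold_funds).
Premise 11 is O(¬hold_funds → vacate_premises); since O(¬hold_funds), deontic closure gives O(vacate_premises).
Premise 2 is O(¬audit_badge → ¬vacate_premises); contrapositively O(vacate_premises → audit_badge). Since O(vacate_premises) holds, K gives O(audit_badge).
So O(audit_badge) holds — audit_badge is obligatory. None of the other listed options is made obligatory by any chain of premises.

audit_badge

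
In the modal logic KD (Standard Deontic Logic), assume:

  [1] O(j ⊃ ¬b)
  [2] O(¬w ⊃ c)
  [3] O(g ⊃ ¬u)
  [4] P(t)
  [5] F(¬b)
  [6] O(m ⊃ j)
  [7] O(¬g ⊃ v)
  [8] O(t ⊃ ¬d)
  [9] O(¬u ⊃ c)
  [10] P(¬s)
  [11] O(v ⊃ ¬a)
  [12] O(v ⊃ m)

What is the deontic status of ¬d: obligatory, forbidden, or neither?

Premise 8 is O(t ⊃ ¬d), but O(t) is not derivable from the premises (the permission P(t) asserts only ¬O(¬t), not O(t)), so it does not yield O(¬d).
No premise or chain of K-axiom applications forces O(¬d), and none forces O(d). So ¬d is neither obligatory nor forbidden under these norms.

Neither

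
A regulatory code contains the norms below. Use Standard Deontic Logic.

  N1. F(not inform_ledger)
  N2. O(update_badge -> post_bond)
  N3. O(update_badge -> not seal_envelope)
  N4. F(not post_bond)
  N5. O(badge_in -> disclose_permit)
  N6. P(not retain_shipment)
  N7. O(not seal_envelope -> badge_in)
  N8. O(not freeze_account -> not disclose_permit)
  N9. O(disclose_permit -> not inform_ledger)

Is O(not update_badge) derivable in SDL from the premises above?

Premise 1 is F(not inform_ledger), i.e. O(inform_ledger).
Premise 9 is O(disclose_permit -> not inform_ledger); contrapositively O(inform_ledger -> not disclose_permit). Since O(inform_ledger) holds, K gives O(not disclose_permit).
Premise 5 is O(badge_in -> disclose_permit); contrapositively O(not disclose_permit -> not badge_in). Since O(not disclose_permit) holds, K gives O(not badge_in).
The contrapositive of premise 7 (O(not seal_envelope -> badge_in)) is O(not badge_in -> seal_envelope), and O(not badge_in) is already established, so O(seal_envelope).
Premise 3 is O(update_badge -> not seal_envelope); contrapositively O(seal_envelope -> not update_badge). Since O(seal_envelope) holds, K gives O(not update_badge).
Premises 2, 4, 6, 8 do not contribute to this derivation.
So O(not update_badge) follows.

Yes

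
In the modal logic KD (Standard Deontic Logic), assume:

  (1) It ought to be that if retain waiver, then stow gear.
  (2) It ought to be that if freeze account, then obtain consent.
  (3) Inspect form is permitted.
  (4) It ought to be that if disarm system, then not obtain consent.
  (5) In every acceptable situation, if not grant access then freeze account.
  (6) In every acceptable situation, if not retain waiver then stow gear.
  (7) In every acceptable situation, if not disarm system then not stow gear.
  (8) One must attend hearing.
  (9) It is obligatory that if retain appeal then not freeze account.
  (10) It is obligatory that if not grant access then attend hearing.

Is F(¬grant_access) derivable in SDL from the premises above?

Yes

Premises 1 and 6 are O(retain_waiver → stow_gear) and O(¬retain_waiver → stow_gear); every ideal world satisfies retain_waiver or ¬retain_waiver, so in either case stow_gear holds — hence O(stow_gear).
The contrapositive of premise 7 (O(¬disarm_system → ¬stow_gear)) is O(stow_gear → disarm_system), and O(stow_gear) is already established, so O(disarm_system).
Applying K to premise 4 (O(disarm_system → ¬obtain_consent)) and O(disarm_system) yields O(¬obtain_consent).
Premise 2 is O(freeze_account → obtain_consent); contrapositively O(¬obtain_consent → ¬freeze_account). Since O(¬obtain_consent) holds, K gives O(¬freeze_account).
The contrapositive of premise 5 (O(¬grant_access → freeze_account)) is O(¬freeze_account → grant_access), and O(¬freeze_account) is already established, so O(grant_access).
Premises 3, 8, 9, 10 do not contribute to this derivation.
So O(grant_access) holds, i.e. F(¬grant_access). The claim follows.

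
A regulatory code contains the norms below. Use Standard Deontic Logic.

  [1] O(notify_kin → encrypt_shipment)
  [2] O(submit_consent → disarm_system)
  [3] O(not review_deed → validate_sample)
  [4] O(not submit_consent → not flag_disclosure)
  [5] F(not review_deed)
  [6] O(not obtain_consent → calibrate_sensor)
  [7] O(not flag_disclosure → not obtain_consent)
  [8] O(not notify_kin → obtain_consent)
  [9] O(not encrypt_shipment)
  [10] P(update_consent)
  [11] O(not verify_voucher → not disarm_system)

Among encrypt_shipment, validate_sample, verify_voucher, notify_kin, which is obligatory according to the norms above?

verify_voucher

Premise 9 states O(not encrypt_shipment) outright.
The contrapositive of premise 1 (O(notify_kin → encrypt_shipment)) is O(not encrypt_shipment → not notify_kin), and O(not encrypt_shipment) is already established, so O(not notify_kin).
With premise 8, O(not notify_kin → obtain_consent), the K-axiom yields O(obtain_consent).
Premise 7 is O(not flag_disclosure → not obtain_consent); contrapositively O(obtain_consent → flag_disclosure). Since O(obtain_consent) holds, K gives O(flag_disclosure).
The contrapositive of premise 4 (O(not submit_consent → not flag_disclosure)) is O(flag_disclosure → submit_consent), and O(flag_disclosure) is already established, so O(submit_consent).
With premise 2, O(submit_consent → disarm_system), the K-axiom yields O(disarm_system).
The contrapositive of premise 11 (O(not verify_voucher → not disarm_system)) is O(disarm_system → verify_voucher), and O(disarm_system) is already established, so O(verify_voucher).
So O(verify_voucher) holds — verify_voucher is obligatory. None of the other listed options is made obligatory by any chain of premises.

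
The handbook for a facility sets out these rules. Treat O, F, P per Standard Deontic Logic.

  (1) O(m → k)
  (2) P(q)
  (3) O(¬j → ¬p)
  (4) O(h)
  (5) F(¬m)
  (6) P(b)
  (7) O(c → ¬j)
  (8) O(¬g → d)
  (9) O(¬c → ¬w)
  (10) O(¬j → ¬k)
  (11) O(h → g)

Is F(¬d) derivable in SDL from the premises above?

Premise 8 is O(¬g → d), but O(¬g) is not derivable from the premises, so it does not yield O(d).
No other premise forces O(d). An ideal world satisfying every premise can still have ¬d true, so F(¬d) is not derivable.

No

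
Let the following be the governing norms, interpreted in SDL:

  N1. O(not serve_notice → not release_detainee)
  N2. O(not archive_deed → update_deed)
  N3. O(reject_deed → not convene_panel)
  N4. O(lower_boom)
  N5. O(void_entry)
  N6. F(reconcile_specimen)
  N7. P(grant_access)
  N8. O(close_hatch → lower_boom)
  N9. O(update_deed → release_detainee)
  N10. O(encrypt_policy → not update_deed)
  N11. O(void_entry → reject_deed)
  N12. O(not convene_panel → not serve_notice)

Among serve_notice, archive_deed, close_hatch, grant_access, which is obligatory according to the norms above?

archive_deed

From premise 5 we have O(void_entry).
From O(void_entry) and premise 11, O(void_entry → reject_deed), we obtain O(reject_deed).
Applying K to premise 3 (O(reject_deed → not convene_panel)) and O(reject_deed) yields O(not convene_panel).
Premise 12 is O(not convene_panel → not serve_notice); since O(not convene_panel), deontic closure gives O(not serve_notice).
Premise 1 is O(not serve_notice → not release_detainee); since O(not serve_notice), deontic closure gives O(not release_detainee).
Premise 9 is O(update_deed → release_detainee); contrapositively O(not release_detainee → not update_deed). Since O(not release_detainee) holds, K gives O(not update_deed).
Premise 2 is O(not archive_deed → update_deed); contrapositively O(not update_deed → archive_deed). Since O(not update_deed) holds, K gives O(archive_deed).
So O(archive_deed) holds — archive_deed is obligatory. None of the other listed options is made obligatory by any chain of premises.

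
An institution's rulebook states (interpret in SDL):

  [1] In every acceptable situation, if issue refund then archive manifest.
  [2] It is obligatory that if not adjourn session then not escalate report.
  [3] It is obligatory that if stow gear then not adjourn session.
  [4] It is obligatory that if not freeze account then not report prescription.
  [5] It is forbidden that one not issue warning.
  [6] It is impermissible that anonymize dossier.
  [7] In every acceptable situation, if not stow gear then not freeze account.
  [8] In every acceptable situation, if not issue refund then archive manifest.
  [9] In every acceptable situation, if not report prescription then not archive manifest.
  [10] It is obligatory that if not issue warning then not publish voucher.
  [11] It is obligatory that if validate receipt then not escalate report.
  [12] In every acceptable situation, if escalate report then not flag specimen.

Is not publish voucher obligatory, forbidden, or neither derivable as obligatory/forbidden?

Neither

Premise 10 is O(¬issue_warning → ¬publish_voucher), but O(¬issue_warning) is not derivable from the premises, so it does not yield O(¬publish_voucher).
No premise or chain of K-axiom applications forces O(¬publish_voucher), and none forces O(publish_voucher). So ¬publish_voucher is neither obligatory nor forbidden under these norms.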